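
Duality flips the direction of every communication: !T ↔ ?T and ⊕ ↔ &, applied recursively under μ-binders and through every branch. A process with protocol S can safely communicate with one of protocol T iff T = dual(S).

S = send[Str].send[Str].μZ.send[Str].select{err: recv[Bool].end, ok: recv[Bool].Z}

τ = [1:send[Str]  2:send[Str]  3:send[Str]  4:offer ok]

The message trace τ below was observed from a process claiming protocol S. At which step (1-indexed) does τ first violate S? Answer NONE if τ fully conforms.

4

@1 send[Str]  ✓  state: send[Str].μZ.…
@2 send[Str]  ✓  state: μZ.…
@3 send[Str]  ✓  state: select{err: recv[Bool].end, ok: recv[Bool].μZ.…}
@4 got offer ok, protocol expects select err or select ok  ✗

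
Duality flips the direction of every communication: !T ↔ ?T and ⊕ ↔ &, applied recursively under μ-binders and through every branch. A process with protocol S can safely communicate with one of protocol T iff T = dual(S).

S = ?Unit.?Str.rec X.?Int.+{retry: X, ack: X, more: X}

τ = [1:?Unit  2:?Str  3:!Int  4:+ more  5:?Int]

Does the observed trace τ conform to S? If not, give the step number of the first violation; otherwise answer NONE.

step 1: ?Unit  match  residual = ?Str.rec X.…
step 2: ?Str  match  residual = rec X.…
step 3: got !Int, protocol expects ?Int  ✗

3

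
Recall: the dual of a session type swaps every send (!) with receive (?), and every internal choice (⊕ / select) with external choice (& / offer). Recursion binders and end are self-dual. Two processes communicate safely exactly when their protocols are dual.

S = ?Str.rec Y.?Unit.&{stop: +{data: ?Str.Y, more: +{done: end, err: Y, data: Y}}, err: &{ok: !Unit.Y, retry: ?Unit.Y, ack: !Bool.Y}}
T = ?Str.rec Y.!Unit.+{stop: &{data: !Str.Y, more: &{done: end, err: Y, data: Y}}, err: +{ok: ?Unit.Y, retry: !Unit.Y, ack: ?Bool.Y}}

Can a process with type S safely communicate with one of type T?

?Str | ?Str  ✗ same direction on both sides — not dual

NO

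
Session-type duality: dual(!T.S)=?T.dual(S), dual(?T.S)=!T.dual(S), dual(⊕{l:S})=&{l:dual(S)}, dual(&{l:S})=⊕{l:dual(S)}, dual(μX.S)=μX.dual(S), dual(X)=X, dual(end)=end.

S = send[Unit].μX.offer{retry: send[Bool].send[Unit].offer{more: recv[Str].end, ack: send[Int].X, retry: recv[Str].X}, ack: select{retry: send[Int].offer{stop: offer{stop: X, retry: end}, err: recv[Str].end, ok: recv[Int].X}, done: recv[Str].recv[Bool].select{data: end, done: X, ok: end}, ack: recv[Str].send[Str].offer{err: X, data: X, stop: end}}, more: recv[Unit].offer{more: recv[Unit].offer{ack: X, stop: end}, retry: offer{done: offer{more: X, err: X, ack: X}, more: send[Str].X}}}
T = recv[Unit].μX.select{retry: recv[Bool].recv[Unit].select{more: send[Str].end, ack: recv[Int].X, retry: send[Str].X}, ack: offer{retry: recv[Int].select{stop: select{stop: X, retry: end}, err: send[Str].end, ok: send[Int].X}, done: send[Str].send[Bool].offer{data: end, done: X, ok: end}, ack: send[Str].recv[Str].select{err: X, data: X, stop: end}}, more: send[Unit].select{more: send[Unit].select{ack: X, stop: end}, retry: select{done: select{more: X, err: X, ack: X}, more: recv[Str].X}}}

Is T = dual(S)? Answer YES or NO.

send[Unit] vs recv[Unit]  match
  μX vs μX  match (rec unchanged)
    offer{retry,ack,more} vs select{retry,ack,more}  match label sets agree
      • retry:
        send[Bool] vs recv[Bool]  match
          send[Unit] vs recv[Unit]  match
            offer{more,ack,retry} vs select{more,ack,retry}  match label sets agree
              • more:
                recv[Str] vs send[Str]  match
                  end vs end  match
              • ack:
                send[Int] vs recv[Int]  match
                  X vs X  match
              • retry:
                recv[Str] vs send[Str]  match
                  X vs X  match
      • ack:
        select{retry,done,ack} vs offer{retry,done,ack}  match label sets agree
          • retry:
            send[Int] vs recv[Int]  match
              offer{stop,err,ok} vs select{stop,err,ok}  match label sets agree
                • stop:
                  offer{stop,retry} vs select{stop,retry}  match label sets agree
                    • stop:
                      X vs X  match
                    • retry:
                      end vs end  match
                • err:
                  recv[Str] vs send[Str]  match
                    end vs end  match
                • ok:
                  recv[Int] vs send[Int]  match
                    X vs X  match
          • done:
            recv[Str] vs send[Str]  match
              recv[Bool] vs send[Bool]  match
                select{data,done,ok} vs offer{data,done,ok}  match label sets agree
                  • data:
                    end vs end  match
                  • done:
                    X vs X  match
                  • ok:
                    end vs end  match
          • ack:
            recv[Str] vs send[Str]  match
              send[Str] vs recv[Str]  match
                offer{err,data,stop} vs select{err,data,stop}  match label sets agree
                  • err:
                    X vs X  match
                  • data:
                    X vs X  match
                  • stop:
                    end vs end  match
      • more:
        recv[Unit] vs send[Unit]  match
          offer{more,retry} vs select{more,retry}  match label sets agree
            • more:
              recv[Unit] vs send[Unit]  match
                offer{ack,stop} vs select{ack,stop}  match label sets agree
                  • ack:
                    X vs X  match
                  • stop:
                    end vs end  match
            • retry:
              offer{done,more} vs select{done,more}  match label sets agree
                • done:
                  offer{more,err,ack} vs select{more,err,ack}  match label sets agree
                    • more:
                      X vs X  match
                    • err:
                      X vs X  match
                    • ack:
                      X vs X  match
                • more:
                  send[Str] vs recv[Str]  match
                    X vs X  match

YES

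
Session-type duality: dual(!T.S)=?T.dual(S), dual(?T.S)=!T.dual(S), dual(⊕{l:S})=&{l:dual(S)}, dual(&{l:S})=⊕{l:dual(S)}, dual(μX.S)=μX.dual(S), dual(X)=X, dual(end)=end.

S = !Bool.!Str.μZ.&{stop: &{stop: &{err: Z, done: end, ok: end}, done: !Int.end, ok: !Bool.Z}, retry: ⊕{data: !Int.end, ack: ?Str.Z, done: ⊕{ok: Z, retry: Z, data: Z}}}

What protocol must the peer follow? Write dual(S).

?Bool.?Str.μZ.⊕{stop: ⊕{stop: ⊕{err: Z, done: end, ok: end}, done: ?Int.end, ok: ?Bool.Z}, retry: &{data: ?Int.end, ack: !Str.Z, done: &{ok: Z, retry: Z, data: Z}}}

!Bool → ?Bool
  !Str → ?Str
    μZ → μZ  (μ self-dual)
      &{stop,retry} → ⊕{stop,retry}  (&→⊕)
        [stop]
          &{stop,done,ok} → ⊕{stop,done,ok}  (&→⊕)
            [stop]
              &{err,done,ok} → ⊕{err,done,ok}  (&→⊕)
                [err]
                  Z ↦ Z
                [done]
                  end ↦ end
                [ok]
                  end ↦ end
            [done]
              !Int → ?Int
                end ↦ end
            [ok]
              !Bool → ?Bool
                Z ↦ Z
        [retry]
          ⊕{data,ack,done} → &{data,ack,done}  (⊕→&)
            [data]
              !Int → ?Int
                end ↦ end
            [ack]
              ?Str → !Str
                Z ↦ Z
            [done]
              ⊕{ok,retry,data} → &{ok,retry,data}  (⊕→&)
                [ok]
                  Z ↦ Z
                [retry]
                  Z ↦ Z
                [data]
                  Z ↦ Z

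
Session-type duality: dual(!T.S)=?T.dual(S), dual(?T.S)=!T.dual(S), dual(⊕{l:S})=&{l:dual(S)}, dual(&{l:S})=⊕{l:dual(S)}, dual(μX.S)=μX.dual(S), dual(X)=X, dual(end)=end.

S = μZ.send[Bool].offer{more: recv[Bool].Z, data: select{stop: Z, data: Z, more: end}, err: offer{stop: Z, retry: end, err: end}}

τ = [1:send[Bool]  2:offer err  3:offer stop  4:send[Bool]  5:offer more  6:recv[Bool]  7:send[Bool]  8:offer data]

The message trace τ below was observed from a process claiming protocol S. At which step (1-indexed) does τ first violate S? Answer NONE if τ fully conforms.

step 1: send[Bool]  ✓  now at offer{more: recv[Bool].μZ.…, data: select{stop: μZ.…, data: μZ.…, more: end}, err: offer{stop: μZ.…, retry: end, err: end}}
step 2: offer err  ✓  now at offer{stop: μZ.…, retry: end, err: end}
step 3: offer stop  ✓  now at μZ.…
step 4: send[Bool]  ✓  now at offer{more: recv[Bool].μZ.…, data: select{stop: μZ.…, data: μZ.…, more: end}, err: offer{stop: μZ.…, retry: end, err: end}}
step 5: offer more  ✓  now at recv[Bool].μZ.…
step 6: recv[Bool]  ✓  now at μZ.…
step 7: send[Bool]  ✓  now at offer{more: recv[Bool].μZ.…, data: select{stop: μZ.…, data: μZ.…, more: end}, err: offer{stop: μZ.…, retry: end, err: end}}
step 8: offer data  ✓  now at select{stop: μZ.…, data: μZ.…, more: end}
τ conforms to S (length 8)

NONE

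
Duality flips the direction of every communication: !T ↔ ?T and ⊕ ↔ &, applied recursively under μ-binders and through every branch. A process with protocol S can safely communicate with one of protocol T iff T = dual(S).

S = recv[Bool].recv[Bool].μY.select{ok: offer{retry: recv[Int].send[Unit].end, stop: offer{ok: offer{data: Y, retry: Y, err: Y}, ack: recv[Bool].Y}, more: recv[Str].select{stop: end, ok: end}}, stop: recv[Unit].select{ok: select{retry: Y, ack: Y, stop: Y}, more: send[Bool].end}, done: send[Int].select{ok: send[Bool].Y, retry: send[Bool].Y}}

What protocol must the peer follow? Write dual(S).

recv[Bool] ↦ send[Bool]
  recv[Bool] ↦ send[Bool]
    μY ↦ μY  (binder kept)
      select{ok,stop,done} ↦ offer{ok,stop,done}  (internal→external)
        case ok:
          offer{retry,stop,more} ↦ select{retry,stop,more}  (&→⊕)
            case retry:
              recv[Int] ↦ send[Int]
                send[Unit] ↦ recv[Unit]
                  end self-dual
            case stop:
              offer{ok,ack} ↦ select{ok,ack}  (&→⊕)
                case ok:
                  offer{data,retry,err} ↦ select{data,retry,err}  (&→⊕)
                    case data:
                      Y self-dual
                    case retry:
                      Y self-dual
                    case err:
                      Y self-dual
                case ack:
                  recv[Bool] ↦ send[Bool]
                    Y self-dual
            case more:
              recv[Str] ↦ send[Str]
                select{stop,ok} ↦ offer{stop,ok}  (internal→external)
                  case stop:
                    end self-dual
                  case ok:
                    end self-dual
        case stop:
          recv[Unit] ↦ send[Unit]
            select{ok,more} ↦ offer{ok,more}  (internal→external)
              case ok:
                select{retry,ack,stop} ↦ offer{retry,ack,stop}  (internal→external)
                  case retry:
                    Y self-dual
                  case ack:
                    Y self-dual
                  case stop:
                    Y self-dual
              case more:
                send[Bool] ↦ recv[Bool]
                  end self-dual
        case done:
          send[Int] ↦ recv[Int]
            select{ok,retry} ↦ offer{ok,retry}  (internal→external)
              case ok:
                send[Bool] ↦ recv[Bool]
                  Y self-dual
              case retry:
                send[Bool] ↦ recv[Bool]
                  Y self-dual

send[Bool].send[Bool].μY.offer{ok: select{retry: send[Int].recv[Unit].end, stop: select{ok: select{data: Y, retry: Y, err: Y}, ack: send[Bool].Y}, more: send[Str].offer{stop: end, ok: end}}, stop: send[Unit].offer{ok: offer{retry: Y, ack: Y, stop: Y}, more: recv[Bool].end}, done: recv[Int].offer{ok: recv[Bool].Y, retry: recv[Bool].Y}}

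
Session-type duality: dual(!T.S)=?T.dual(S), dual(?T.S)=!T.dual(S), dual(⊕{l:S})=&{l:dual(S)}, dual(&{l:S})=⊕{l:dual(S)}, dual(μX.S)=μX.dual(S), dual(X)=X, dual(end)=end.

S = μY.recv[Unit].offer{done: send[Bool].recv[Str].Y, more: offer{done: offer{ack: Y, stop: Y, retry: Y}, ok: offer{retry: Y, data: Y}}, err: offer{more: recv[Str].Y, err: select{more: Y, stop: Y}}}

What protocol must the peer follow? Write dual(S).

μY.send[Unit].select{done: recv[Bool].send[Str].Y, more: select{done: select{ack: Y, stop: Y, retry: Y}, ok: select{retry: Y, data: Y}}, err: select{more: send[Str].Y, err: offer{more: Y, stop: Y}}}

μY ↦ μY  (rec unchanged)
  recv[Unit] ↦ send[Unit]
    offer{done,more,err} ↦ select{done,more,err}  (external→internal)
      [done]
        send[Bool] ↦ recv[Bool]
          recv[Str] ↦ send[Str]
            Y self-dual
      [more]
        offer{done,ok} ↦ select{done,ok}  (external→internal)
          [done]
            offer{ack,stop,retry} ↦ select{ack,stop,retry}  (external→internal)
              [ack]
                Y self-dual
              [stop]
                Y self-dual
              [retry]
                Y self-dual
          [ok]
            offer{retry,data} ↦ select{retry,data}  (external→internal)
              [retry]
                Y self-dual
              [data]
                Y self-dual
      [err]
        offer{more,err} ↦ select{more,err}  (external→internal)
          [more]
            recv[Str] ↦ send[Str]
              Y self-dual
          [err]
            select{more,stop} ↦ offer{more,stop}  (internal→external)
              [more]
                Y self-dual
              [stop]
                Y self-dual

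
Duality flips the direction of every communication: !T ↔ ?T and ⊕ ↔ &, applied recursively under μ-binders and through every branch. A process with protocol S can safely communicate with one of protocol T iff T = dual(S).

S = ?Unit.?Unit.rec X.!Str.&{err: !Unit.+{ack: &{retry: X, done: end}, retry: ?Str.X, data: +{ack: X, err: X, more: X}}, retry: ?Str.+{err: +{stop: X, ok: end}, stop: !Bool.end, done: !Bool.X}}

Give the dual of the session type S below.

!Unit.!Unit.rec X.?Str.+{err: ?Unit.&{ack: +{retry: X, done: end}, retry: !Str.X, data: &{ack: X, err: X, more: X}}, retry: !Str.&{err: &{stop: X, ok: end}, stop: ?Bool.end, done: ?Bool.X}}

?Unit = !Unit
  ?Unit = !Unit
    rec X = rec X  (rec unchanged)
      !Str = ?Str
        &{err,retry} = +{err,retry}  (&→⊕)
          [err]
            !Unit = ?Unit
              +{ack,retry,data} = &{ack,retry,data}  (⊕→&)
                [ack]
                  &{retry,done} = +{retry,done}  (&→⊕)
                    [retry]
                      dual(X) = X
                    [done]
                      dual(end) = end
                [retry]
                  ?Str = !Str
                    dual(X) = X
                [data]
                  +{ack,err,more} = &{ack,err,more}  (⊕→&)
                    [ack]
                      dual(X) = X
                    [err]
                      dual(X) = X
                    [more]
                      dual(X) = X
          [retry]
            ?Str = !Str
              +{err,stop,done} = &{err,stop,done}  (⊕→&)
                [err]
                  +{stop,ok} = &{stop,ok}  (⊕→&)
                    [stop]
                      dual(X) = X
                    [ok]
                      dual(end) = end
                [stop]
                  !Bool = ?Bool
                    dual(end) = end
                [done]
                  !Bool = ?Bool
                    dual(X) = X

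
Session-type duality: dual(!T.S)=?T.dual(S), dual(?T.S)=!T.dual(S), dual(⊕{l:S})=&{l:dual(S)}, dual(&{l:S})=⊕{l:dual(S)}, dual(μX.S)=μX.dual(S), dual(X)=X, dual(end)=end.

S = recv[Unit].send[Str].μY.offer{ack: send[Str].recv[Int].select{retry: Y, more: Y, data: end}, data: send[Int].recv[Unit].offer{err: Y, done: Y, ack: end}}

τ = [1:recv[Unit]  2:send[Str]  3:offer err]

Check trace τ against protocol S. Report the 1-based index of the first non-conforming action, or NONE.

3

@1 recv[Unit]  ✓  state: send[Str].μY.…
@2 send[Str]  ✓  state: μY.…
@3 got offer err, protocol expects offer ack or offer data  ✗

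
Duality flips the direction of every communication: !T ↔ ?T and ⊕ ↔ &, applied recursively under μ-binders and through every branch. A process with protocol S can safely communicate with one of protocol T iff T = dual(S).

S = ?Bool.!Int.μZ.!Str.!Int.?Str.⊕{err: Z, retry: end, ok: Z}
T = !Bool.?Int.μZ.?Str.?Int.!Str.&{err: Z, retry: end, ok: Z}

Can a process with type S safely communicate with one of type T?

?Bool | !Bool  ✓
  !Int | ?Int  ✓
    μZ | μZ  ✓ (rec unchanged)
      !Str | ?Str  ✓
        !Int | ?Int  ✓
          ?Str | !Str  ✓
            ⊕{err,retry,ok} | &{err,retry,ok}  ✓ same labels
              • err:
                Z | Z  ✓
              • retry:
                end | end  ✓
              • ok:
                Z | Z  ✓

YES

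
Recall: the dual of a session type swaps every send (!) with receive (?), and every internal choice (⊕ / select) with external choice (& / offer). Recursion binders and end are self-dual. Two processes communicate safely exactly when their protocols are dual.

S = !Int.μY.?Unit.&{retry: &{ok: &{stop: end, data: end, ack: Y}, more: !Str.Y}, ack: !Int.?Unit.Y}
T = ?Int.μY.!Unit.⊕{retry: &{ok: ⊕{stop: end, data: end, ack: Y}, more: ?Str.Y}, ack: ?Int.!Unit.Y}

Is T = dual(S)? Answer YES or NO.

!Int vs ?Int  match
  μY vs μY  match (binder kept)
    ?Unit vs !Unit  match
      &{retry,ack} vs ⊕{retry,ack}  match labels match
        [retry]
          &{ok,more} vs &{ok,more}  ✗ choice polarity not flipped — not dual

NO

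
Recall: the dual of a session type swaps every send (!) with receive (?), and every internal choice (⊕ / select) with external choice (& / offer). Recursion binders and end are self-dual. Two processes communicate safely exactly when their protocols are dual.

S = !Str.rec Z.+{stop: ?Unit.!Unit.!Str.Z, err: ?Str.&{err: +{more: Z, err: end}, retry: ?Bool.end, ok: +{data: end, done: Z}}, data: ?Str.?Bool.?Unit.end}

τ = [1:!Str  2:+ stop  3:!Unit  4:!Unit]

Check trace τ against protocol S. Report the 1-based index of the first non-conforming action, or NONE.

3

step 1: !Str  ok  state: rec Z.…
step 2: + stop  ok  state: ?Unit.!Unit.!Str.rec Z.…
step 3: got !Unit, protocol expects ?Unit  ✗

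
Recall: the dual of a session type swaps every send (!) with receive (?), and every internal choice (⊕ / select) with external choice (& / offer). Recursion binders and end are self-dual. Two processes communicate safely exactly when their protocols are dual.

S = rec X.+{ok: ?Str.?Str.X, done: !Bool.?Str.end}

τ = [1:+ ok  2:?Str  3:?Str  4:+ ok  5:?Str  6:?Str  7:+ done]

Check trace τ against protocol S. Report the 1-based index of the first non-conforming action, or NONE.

NONE

@1 + ok  ok  now at ?Str.?Str.rec X.…
@2 ?Str  ok  now at ?Str.rec X.…
@3 ?Str  ok  now at rec X.…
@4 + ok  ok  now at ?Str.?Str.rec X.…
@5 ?Str  ok  now at ?Str.rec X.…
@6 ?Str  ok  now at rec X.…
@7 + done  ok  now at !Bool.?Str.end
all 7 steps conform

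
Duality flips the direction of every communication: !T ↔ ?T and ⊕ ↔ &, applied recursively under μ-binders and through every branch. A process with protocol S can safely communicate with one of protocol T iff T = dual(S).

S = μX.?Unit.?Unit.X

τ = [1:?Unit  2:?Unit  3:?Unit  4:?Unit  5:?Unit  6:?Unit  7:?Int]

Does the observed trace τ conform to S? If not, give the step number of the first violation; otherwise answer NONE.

7

@1 ?Unit  ok  cont: ?Unit.μX.…
@2 ?Unit  ok  cont: μX.…
@3 ?Unit  ok  cont: ?Unit.μX.…
@4 ?Unit  ok  cont: μX.…
@5 ?Unit  ok  cont: ?Unit.μX.…
@6 ?Unit  ok  cont: μX.…
@7 got ?Int, protocol expects ?Unit  ✗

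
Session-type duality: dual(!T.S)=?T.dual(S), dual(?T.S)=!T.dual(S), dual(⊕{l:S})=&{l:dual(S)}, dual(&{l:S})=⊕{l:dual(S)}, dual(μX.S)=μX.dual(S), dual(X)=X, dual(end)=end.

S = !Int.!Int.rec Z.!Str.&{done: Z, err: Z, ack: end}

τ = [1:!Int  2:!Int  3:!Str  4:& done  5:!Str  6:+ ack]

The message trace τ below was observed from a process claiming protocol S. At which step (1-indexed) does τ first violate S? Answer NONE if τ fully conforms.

6

[1] !Int  ok  cont: !Int.rec Z.…
[2] !Int  ok  cont: rec Z.…
[3] !Str  ok  cont: &{done: rec Z.…, err: rec Z.…, ack: end}
[4] & done  ok  cont: rec Z.…
[5] !Str  ok  cont: &{done: rec Z.…, err: rec Z.…, ack: end}
[6] got + ack, protocol expects & done or & err or & ack  ✗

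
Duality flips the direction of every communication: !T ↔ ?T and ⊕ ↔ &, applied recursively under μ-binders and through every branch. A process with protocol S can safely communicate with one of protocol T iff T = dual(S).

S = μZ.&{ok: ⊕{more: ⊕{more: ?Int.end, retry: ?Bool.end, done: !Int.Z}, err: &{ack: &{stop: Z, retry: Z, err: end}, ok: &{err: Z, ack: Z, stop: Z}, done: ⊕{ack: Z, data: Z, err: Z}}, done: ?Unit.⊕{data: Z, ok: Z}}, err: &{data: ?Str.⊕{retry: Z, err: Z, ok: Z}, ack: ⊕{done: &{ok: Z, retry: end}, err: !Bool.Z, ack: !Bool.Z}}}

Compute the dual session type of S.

μZ.⊕{ok: &{more: &{more: !Int.end, retry: !Bool.end, done: ?Int.Z}, err: ⊕{ack: ⊕{stop: Z, retry: Z, err: end}, ok: ⊕{err: Z, ack: Z, stop: Z}, done: &{ack: Z, data: Z, err: Z}}, done: !Unit.&{data: Z, ok: Z}}, err: ⊕{data: !Str.&{retry: Z, err: Z, ok: Z}, ack: &{done: ⊕{ok: Z, retry: end}, err: ?Bool.Z, ack: ?Bool.Z}}}

μZ → μZ  (μ self-dual)
  &{ok,err} → ⊕{ok,err}  (&→⊕)
    case ok:
      ⊕{more,err,done} → &{more,err,done}  (select→offer)
        case more:
          ⊕{more,retry,done} → &{more,retry,done}  (select→offer)
            case more:
              ?Int → !Int
                end self-dual
            case retry:
              ?Bool → !Bool
                end self-dual
            case done:
              !Int → ?Int
                Z self-dual
        case err:
          &{ack,ok,done} → ⊕{ack,ok,done}  (&→⊕)
            case ack:
              &{stop,retry,err} → ⊕{stop,retry,err}  (&→⊕)
                case stop:
                  Z self-dual
                case retry:
                  Z self-dual
                case err:
                  end self-dual
            case ok:
              &{err,ack,stop} → ⊕{err,ack,stop}  (&→⊕)
                case err:
                  Z self-dual
                case ack:
                  Z self-dual
                case stop:
                  Z self-dual
            case done:
              ⊕{ack,data,err} → &{ack,data,err}  (select→offer)
                case ack:
                  Z self-dual
                case data:
                  Z self-dual
                case err:
                  Z self-dual
        case done:
          ?Unit → !Unit
            ⊕{data,ok} → &{data,ok}  (select→offer)
              case data:
                Z self-dual
              case ok:
                Z self-dual
    case err:
      &{data,ack} → ⊕{data,ack}  (&→⊕)
        case data:
          ?Str → !Str
            ⊕{retry,err,ok} → &{retry,err,ok}  (select→offer)
              case retry:
                Z self-dual
              case err:
                Z self-dual
              case ok:
                Z self-dual
        case ack:
          ⊕{done,err,ack} → &{done,err,ack}  (select→offer)
            case done:
              &{ok,retry} → ⊕{ok,retry}  (&→⊕)
                case ok:
                  Z self-dual
                case retry:
                  end self-dual
            case err:
              !Bool → ?Bool
                Z self-dual
            case ack:
              !Bool → ?Bool
                Z self-dual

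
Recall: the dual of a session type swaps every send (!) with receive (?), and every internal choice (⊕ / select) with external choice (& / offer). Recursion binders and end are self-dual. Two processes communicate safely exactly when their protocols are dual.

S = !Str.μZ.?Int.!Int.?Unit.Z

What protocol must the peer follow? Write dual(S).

!Str ↦ ?Str
  μZ ↦ μZ  (rec unchanged)
    ?Int ↦ !Int
      !Int ↦ ?Int
        ?Unit ↦ !Unit
          Z ↦ Z

?Str.μZ.!Int.?Int.!Unit.Z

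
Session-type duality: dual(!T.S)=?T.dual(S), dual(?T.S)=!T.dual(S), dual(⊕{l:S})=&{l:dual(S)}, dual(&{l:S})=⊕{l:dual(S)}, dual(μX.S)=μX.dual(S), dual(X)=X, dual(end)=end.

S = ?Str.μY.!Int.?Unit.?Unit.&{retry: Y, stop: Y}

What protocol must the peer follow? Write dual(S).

!Str.μY.?Int.!Unit.!Unit.⊕{retry: Y, stop: Y}

?Str → !Str
  μY → μY  (binder kept)
    !Int → ?Int
      ?Unit → !Unit
        ?Unit → !Unit
          &{retry,stop} → ⊕{retry,stop}  (&→⊕)
            case retry:
              Y ↦ Y
            case stop:
              Y ↦ Y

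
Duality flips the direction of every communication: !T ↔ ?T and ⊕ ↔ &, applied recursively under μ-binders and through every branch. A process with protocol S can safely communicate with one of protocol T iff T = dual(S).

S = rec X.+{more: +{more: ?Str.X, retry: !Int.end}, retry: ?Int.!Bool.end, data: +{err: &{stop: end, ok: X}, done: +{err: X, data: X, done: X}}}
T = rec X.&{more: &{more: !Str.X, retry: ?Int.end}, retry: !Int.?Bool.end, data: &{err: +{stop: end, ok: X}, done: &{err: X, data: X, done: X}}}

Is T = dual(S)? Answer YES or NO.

rec X | rec X  ok (rec unchanged)
  +{more,retry,data} | &{more,retry,data}  ok same labels
    • more:
      +{more,retry} | &{more,retry}  ok same labels
        • more:
          ?Str | !Str  ok
            X | X  ok
        • retry:
          !Int | ?Int  ok
            end | end  ok
    • retry:
      ?Int | !Int  ok
        !Bool | ?Bool  ok
          end | end  ok
    • data:
      +{err,done} | &{err,done}  ok same labels
        • err:
          &{stop,ok} | +{stop,ok}  ok same labels
            • stop:
              end | end  ok
            • ok:
              X | X  ok
        • done:
          +{err,data,done} | &{err,data,done}  ok same labels
            • err:
              X | X  ok
            • data:
              X | X  ok
            • done:
              X | X  ok

YES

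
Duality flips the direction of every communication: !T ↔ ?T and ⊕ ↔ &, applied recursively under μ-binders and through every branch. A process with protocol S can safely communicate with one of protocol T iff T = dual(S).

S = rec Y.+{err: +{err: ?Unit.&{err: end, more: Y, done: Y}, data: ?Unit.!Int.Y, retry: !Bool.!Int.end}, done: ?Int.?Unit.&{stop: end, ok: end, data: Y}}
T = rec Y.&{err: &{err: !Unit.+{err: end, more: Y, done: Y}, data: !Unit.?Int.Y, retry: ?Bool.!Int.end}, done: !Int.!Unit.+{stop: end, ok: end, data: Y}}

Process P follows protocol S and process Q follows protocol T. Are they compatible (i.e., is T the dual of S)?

rec Y ‖ rec Y  match (rec unchanged)
  +{err,done} ‖ &{err,done}  match labels match
    case err:
      +{err,data,retry} ‖ &{err,data,retry}  match labels match
        case err:
          ?Unit ‖ !Unit  match
            &{err,more,done} ‖ +{err,more,done}  match labels match
              case err:
                end ‖ end  match
              case more:
                Y ‖ Y  match
              case done:
                Y ‖ Y  match
        case data:
          ?Unit ‖ !Unit  match
            !Int ‖ ?Int  match
              Y ‖ Y  match
        case retry:
          !Bool ‖ ?Bool  match
            !Int ‖ !Int  ✗ same direction on both sides — not dual

NO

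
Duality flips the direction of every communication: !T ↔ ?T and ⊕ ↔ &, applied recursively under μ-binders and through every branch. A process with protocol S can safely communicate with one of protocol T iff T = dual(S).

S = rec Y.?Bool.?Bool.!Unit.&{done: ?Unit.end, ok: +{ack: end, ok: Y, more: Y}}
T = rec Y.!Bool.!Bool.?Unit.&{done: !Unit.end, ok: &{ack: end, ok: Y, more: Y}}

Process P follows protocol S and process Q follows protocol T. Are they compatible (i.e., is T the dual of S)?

NO

rec Y ‖ rec Y  ok (rec unchanged)
  ?Bool ‖ !Bool  ok
    ?Bool ‖ !Bool  ok
      !Unit ‖ ?Unit  ok
        &{done,ok} ‖ &{done,ok}  ✗ choice polarity not flipped — not dual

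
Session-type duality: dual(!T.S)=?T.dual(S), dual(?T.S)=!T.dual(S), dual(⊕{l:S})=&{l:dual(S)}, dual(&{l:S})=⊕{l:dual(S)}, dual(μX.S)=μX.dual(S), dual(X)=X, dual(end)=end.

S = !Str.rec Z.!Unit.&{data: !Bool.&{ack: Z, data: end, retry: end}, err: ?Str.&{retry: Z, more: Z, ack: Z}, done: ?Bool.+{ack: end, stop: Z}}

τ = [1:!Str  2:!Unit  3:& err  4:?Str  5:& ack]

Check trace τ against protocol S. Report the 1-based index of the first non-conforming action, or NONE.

NONE

@1 !Str  ok  now at rec Z.…
@2 !Unit  ok  now at &{data: !Bool.&{ack: rec Z.…, data: end, retry: end}, err: ?Str.&{retry: rec Z.…, more: rec Z.…, ack: rec Z.…}, done: ?Bool.+{ack: end, stop: rec Z.…}}
@3 & err  ok  now at ?Str.&{retry: rec Z.…, more: rec Z.…, ack: rec Z.…}
@4 ?Str  ok  now at &{retry: rec Z.…, more: rec Z.…, ack: rec Z.…}
@5 & ack  ok  now at rec Z.…
all 5 steps conform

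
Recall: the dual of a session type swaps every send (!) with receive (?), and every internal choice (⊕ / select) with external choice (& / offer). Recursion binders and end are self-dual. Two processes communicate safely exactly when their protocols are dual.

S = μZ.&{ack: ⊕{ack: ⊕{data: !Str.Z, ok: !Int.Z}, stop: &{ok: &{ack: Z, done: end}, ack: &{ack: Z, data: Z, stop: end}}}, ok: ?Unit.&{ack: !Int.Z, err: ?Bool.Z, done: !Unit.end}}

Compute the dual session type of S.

μZ ↦ μZ  (rec unchanged)
  &{ack,ok} ↦ ⊕{ack,ok}  (external→internal)
    [ack]
      ⊕{ack,stop} ↦ &{ack,stop}  (⊕→&)
        [ack]
          ⊕{data,ok} ↦ &{data,ok}  (⊕→&)
            [data]
              !Str ↦ ?Str
                Z ↦ Z
            [ok]
              !Int ↦ ?Int
                Z ↦ Z
        [stop]
          &{ok,ack} ↦ ⊕{ok,ack}  (external→internal)
            [ok]
              &{ack,done} ↦ ⊕{ack,done}  (external→internal)
                [ack]
                  Z ↦ Z
                [done]
                  end ↦ end
            [ack]
              &{ack,data,stop} ↦ ⊕{ack,data,stop}  (external→internal)
                [ack]
                  Z ↦ Z
                [data]
                  Z ↦ Z
                [stop]
                  end ↦ end
    [ok]
      ?Unit ↦ !Unit
        &{ack,err,done} ↦ ⊕{ack,err,done}  (external→internal)
          [ack]
            !Int ↦ ?Int
              Z ↦ Z
          [err]
            ?Bool ↦ !Bool
              Z ↦ Z
          [done]
            !Unit ↦ ?Unit
              end ↦ end

μZ.⊕{ack: &{ack: &{data: ?Str.Z, ok: ?Int.Z}, stop: ⊕{ok: ⊕{ack: Z, done: end}, ack: ⊕{ack: Z, data: Z, stop: end}}}, ok: !Unit.⊕{ack: ?Int.Z, err: !Bool.Z, done: ?Unit.end}}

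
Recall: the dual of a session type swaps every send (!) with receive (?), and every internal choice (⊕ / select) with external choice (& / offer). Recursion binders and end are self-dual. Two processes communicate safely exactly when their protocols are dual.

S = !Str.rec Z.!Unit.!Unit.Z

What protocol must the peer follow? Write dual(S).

?Str.rec Z.?Unit.?Unit.Z

!Str ↦ ?Str
  rec Z ↦ rec Z  (binder kept)
    !Unit ↦ ?Unit
      !Unit ↦ ?Unit
        dual(Z) = Z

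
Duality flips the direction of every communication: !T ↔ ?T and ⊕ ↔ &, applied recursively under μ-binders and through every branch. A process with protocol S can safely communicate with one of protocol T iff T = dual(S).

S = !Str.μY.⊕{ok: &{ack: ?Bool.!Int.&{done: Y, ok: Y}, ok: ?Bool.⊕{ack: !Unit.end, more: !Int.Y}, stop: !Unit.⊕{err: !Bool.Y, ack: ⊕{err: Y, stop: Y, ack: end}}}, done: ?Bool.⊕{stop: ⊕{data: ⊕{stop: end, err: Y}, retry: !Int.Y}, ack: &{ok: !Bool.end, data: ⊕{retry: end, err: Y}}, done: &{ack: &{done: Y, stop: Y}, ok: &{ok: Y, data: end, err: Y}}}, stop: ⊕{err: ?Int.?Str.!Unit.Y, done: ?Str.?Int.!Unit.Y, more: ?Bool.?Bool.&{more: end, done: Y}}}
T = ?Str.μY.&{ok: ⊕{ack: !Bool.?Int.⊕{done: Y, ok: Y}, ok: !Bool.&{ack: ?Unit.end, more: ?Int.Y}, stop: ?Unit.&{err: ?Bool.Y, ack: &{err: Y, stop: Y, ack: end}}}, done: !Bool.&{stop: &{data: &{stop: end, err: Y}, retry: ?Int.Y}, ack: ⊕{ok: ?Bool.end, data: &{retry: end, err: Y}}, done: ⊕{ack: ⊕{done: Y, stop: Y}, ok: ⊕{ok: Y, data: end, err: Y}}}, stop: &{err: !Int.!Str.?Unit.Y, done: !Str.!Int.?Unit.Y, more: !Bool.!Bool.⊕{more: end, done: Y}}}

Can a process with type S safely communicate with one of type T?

!Str | ?Str  ✓
  μY | μY  ✓ (μ self-dual)
    ⊕{ok,done,stop} | &{ok,done,stop}  ✓ same labels
      [ok]
        &{ack,ok,stop} | ⊕{ack,ok,stop}  ✓ same labels
          [ack]
            ?Bool | !Bool  ✓
              !Int | ?Int  ✓
                &{done,ok} | ⊕{done,ok}  ✓ same labels
                  [done]
                    Y | Y  ✓
                  [ok]
                    Y | Y  ✓
          [ok]
            ?Bool | !Bool  ✓
              ⊕{ack,more} | &{ack,more}  ✓ same labels
                [ack]
                  !Unit | ?Unit  ✓
                    end | end  ✓
                [more]
                  !Int | ?Int  ✓
                    Y | Y  ✓
          [stop]
            !Unit | ?Unit  ✓
              ⊕{err,ack} | &{err,ack}  ✓ same labels
                [err]
                  !Bool | ?Bool  ✓
                    Y | Y  ✓
                [ack]
                  ⊕{err,stop,ack} | &{err,stop,ack}  ✓ same labels
                    [err]
                      Y | Y  ✓
                    [stop]
                      Y | Y  ✓
                    [ack]
                      end | end  ✓
      [done]
        ?Bool | !Bool  ✓
          ⊕{stop,ack,done} | &{stop,ack,done}  ✓ same labels
            [stop]
              ⊕{data,retry} | &{data,retry}  ✓ same labels
                [data]
                  ⊕{stop,err} | &{stop,err}  ✓ same labels
                    [stop]
                      end | end  ✓
                    [err]
                      Y | Y  ✓
                [retry]
                  !Int | ?Int  ✓
                    Y | Y  ✓
            [ack]
              &{ok,data} | ⊕{ok,data}  ✓ same labels
                [ok]
                  !Bool | ?Bool  ✓
                    end | end  ✓
                [data]
                  ⊕{retry,err} | &{retry,err}  ✓ same labels
                    [retry]
                      end | end  ✓
                    [err]
                      Y | Y  ✓
            [done]
              &{ack,ok} | ⊕{ack,ok}  ✓ same labels
                [ack]
                  &{done,stop} | ⊕{done,stop}  ✓ same labels
                    [done]
                      Y | Y  ✓
                    [stop]
                      Y | Y  ✓
                [ok]
                  &{ok,data,err} | ⊕{ok,data,err}  ✓ same labels
                    [ok]
                      Y | Y  ✓
                    [data]
                      end | end  ✓
                    [err]
                      Y | Y  ✓
      [stop]
        ⊕{err,done,more} | &{err,done,more}  ✓ same labels
          [err]
            ?Int | !Int  ✓
              ?Str | !Str  ✓
                !Unit | ?Unit  ✓
                  Y | Y  ✓
          [done]
            ?Str | !Str  ✓
              ?Int | !Int  ✓
                !Unit | ?Unit  ✓
                  Y | Y  ✓
          [more]
            ?Bool | !Bool  ✓
              ?Bool | !Bool  ✓
                &{more,done} | ⊕{more,done}  ✓ same labels
                  [more]
                    end | end  ✓
                  [done]
                    Y | Y  ✓

YES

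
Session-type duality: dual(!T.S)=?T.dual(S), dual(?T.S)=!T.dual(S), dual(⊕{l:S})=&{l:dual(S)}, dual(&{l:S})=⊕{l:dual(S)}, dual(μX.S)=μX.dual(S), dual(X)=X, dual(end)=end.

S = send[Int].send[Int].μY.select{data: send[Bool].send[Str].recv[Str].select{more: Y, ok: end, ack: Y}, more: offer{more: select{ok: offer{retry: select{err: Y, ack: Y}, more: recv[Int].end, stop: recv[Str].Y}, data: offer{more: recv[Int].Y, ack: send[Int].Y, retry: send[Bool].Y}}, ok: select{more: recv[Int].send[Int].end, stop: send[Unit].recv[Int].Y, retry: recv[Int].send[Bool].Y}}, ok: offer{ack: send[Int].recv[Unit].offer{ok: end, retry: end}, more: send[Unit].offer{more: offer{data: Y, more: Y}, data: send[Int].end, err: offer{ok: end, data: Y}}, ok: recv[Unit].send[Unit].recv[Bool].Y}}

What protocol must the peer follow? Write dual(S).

recv[Int].recv[Int].μY.offer{data: recv[Bool].recv[Str].send[Str].offer{more: Y, ok: end, ack: Y}, more: select{more: offer{ok: select{retry: offer{err: Y, ack: Y}, more: send[Int].end, stop: send[Str].Y}, data: select{more: send[Int].Y, ack: recv[Int].Y, retry: recv[Bool].Y}}, ok: offer{more: send[Int].recv[Int].end, stop: recv[Unit].send[Int].Y, retry: send[Int].recv[Bool].Y}}, ok: select{ack: recv[Int].send[Unit].select{ok: end, retry: end}, more: recv[Unit].select{more: select{data: Y, more: Y}, data: recv[Int].end, err: select{ok: end, data: Y}}, ok: send[Unit].recv[Unit].send[Bool].Y}}

send[Int] ↦ recv[Int]
  send[Int] ↦ recv[Int]
    μY ↦ μY  (μ self-dual)
      select{data,more,ok} ↦ offer{data,more,ok}  (internal→external)
        [data]
          send[Bool] ↦ recv[Bool]
            send[Str] ↦ recv[Str]
              recv[Str] ↦ send[Str]
                select{more,ok,ack} ↦ offer{more,ok,ack}  (internal→external)
                  [more]
                    Y ↦ Y
                  [ok]
                    end ↦ end
                  [ack]
                    Y ↦ Y
        [more]
          offer{more,ok} ↦ select{more,ok}  (offer→select)
            [more]
              select{ok,data} ↦ offer{ok,data}  (internal→external)
                [ok]
                  offer{retry,more,stop} ↦ select{retry,more,stop}  (offer→select)
                    [retry]
                      select{err,ack} ↦ offer{err,ack}  (internal→external)
                        [err]
                          Y ↦ Y
                        [ack]
                          Y ↦ Y
                    [more]
                      recv[Int] ↦ send[Int]
                        end ↦ end
                    [stop]
                      recv[Str] ↦ send[Str]
                        Y ↦ Y
                [data]
                  offer{more,ack,retry} ↦ select{more,ack,retry}  (offer→select)
                    [more]
                      recv[Int] ↦ send[Int]
                        Y ↦ Y
                    [ack]
                      send[Int] ↦ recv[Int]
                        Y ↦ Y
                    [retry]
                      send[Bool] ↦ recv[Bool]
                        Y ↦ Y
            [ok]
              select{more,stop,retry} ↦ offer{more,stop,retry}  (internal→external)
                [more]
                  recv[Int] ↦ send[Int]
                    send[Int] ↦ recv[Int]
                      end ↦ end
                [stop]
                  send[Unit] ↦ recv[Unit]
                    recv[Int] ↦ send[Int]
                      Y ↦ Y
                [retry]
                  recv[Int] ↦ send[Int]
                    send[Bool] ↦ recv[Bool]
                      Y ↦ Y
        [ok]
          offer{ack,more,ok} ↦ select{ack,more,ok}  (offer→select)
            [ack]
              send[Int] ↦ recv[Int]
                recv[Unit] ↦ send[Unit]
                  offer{ok,retry} ↦ select{ok,retry}  (offer→select)
                    [ok]
                      end ↦ end
                    [retry]
                      end ↦ end
            [more]
              send[Unit] ↦ recv[Unit]
                offer{more,data,err} ↦ select{more,data,err}  (offer→select)
                  [more]
                    offer{data,more} ↦ select{data,more}  (offer→select)
                      [data]
                        Y ↦ Y
                      [more]
                        Y ↦ Y
                  [data]
                    send[Int] ↦ recv[Int]
                      end ↦ end
                  [err]
                    offer{ok,data} ↦ select{ok,data}  (offer→select)
                      [ok]
                        end ↦ end
                      [data]
                        Y ↦ Y
            [ok]
              recv[Unit] ↦ send[Unit]
                send[Unit] ↦ recv[Unit]
                  recv[Bool] ↦ send[Bool]
                    Y ↦ Y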